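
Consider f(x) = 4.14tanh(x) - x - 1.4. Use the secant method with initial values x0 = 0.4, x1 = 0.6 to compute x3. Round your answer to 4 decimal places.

f(0.4) = -0.227011, f(0.6) = 0.223385
x2 = 0.600000 − 0.223385·(0.600000 − 0.400000) / (0.223385 − (-0.227011)) = 0.600000 − (0.044677)/(0.450397) = 0.500805
f(0.500805) = 0.014980
x3 = 0.500805 − 0.014980·(0.500805 − 0.600000) / (0.014980 − 0.223385) = 0.500805 − (-0.001486)/(-0.208405) = 0.493675

0.4937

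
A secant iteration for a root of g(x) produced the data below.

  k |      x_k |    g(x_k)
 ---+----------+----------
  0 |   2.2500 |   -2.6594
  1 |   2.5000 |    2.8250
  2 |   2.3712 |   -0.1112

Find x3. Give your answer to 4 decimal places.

x3 = 2.3712 − (-0.1112)·(2.3712 − 2.5000) / (-0.1112 − 2.8250)
   = 2.3712 − (0.014323)/(-2.936200) = 2.376078

2.3761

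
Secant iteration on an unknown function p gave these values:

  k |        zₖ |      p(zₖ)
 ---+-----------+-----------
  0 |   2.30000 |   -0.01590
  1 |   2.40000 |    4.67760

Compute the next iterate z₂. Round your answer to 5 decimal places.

z₂ = 2.40000 − 4.67760·(2.40000 − 2.30000) / (4.67760 − (-0.01590))
   = 2.40000 − (0.4677600)/(4.6935000) = 2.3003388

2.30034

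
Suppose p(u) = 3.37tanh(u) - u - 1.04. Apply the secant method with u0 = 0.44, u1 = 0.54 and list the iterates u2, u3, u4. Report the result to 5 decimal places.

0.49139, 0.48951, 0.48958

p(0.44) = -0.0860182, p(0.54) = 0.0813694
u2 = 0.5400000 − 0.0813694·(0.5400000 − 0.4400000) / (0.0813694 − (-0.0860182)) = 0.5400000 − (0.0081369)/(0.1673877) = 0.4913886
p(0.4913886) = 0.0030326
u3 = 0.4913886 − 0.0030326·(0.4913886 − 0.5400000) / (0.0030326 − 0.0813694) = 0.4913886 − (-0.0001474)/(-0.0783368) = 0.4895068
p(0.4895068) = -0.0001170
u4 = 0.4895068 − (-0.0001170)·(0.4895068 − 0.4913886) / (-0.0001170 − 0.0030326) = 0.4895068 − (0.0000002)/(-0.0031496) = 0.4895766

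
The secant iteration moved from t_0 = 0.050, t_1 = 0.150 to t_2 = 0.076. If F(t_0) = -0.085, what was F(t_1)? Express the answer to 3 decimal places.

0.242

The secant line through (0.050, -0.085) and (0.150, F(t_1)) crosses zero at t_2 = 0.076.
So (0.050, -0.085), (0.150, F(t_1)), (0.076, 0) are collinear:
F(t_1) = -0.085 · (0.150 − 0.076) / (0.050 − 0.076) = -0.085 · (0.07400)/(-0.02600) = 0.24192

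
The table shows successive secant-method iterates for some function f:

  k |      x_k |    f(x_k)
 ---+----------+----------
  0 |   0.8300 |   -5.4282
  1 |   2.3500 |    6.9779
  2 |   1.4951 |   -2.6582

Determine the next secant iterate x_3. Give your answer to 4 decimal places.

x_3 = 1.4951 − (-2.6582)·(1.4951 − 2.3500) / (-2.6582 − 6.9779)
   = 1.4951 − (2.272495)/(-9.636100) = 1.730931

1.7309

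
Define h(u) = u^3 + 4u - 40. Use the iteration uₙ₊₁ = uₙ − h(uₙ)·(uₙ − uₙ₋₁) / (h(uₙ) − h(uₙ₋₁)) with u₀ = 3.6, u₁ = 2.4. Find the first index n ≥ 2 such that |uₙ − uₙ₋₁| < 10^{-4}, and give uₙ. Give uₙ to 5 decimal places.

n = 6, uₙ = 3.03196

h(3.6) = 21.0560000, h(2.4) = -16.5760000
u₂ = 2.4000000 − (-16.5760000)·(-1.2000000)/(-37.6320000) = 2.9285714;  |Δ| = 0.5285714
h(2.9285714) = -3.1687318
u₃ = 2.9285714 − (-3.1687318)·(0.5285714)/(13.4072682) = 3.0534963;  |Δ| = 0.1249249
h(3.0534963) = 0.6842947
u₄ = 3.0534963 − 0.6842947·(0.1249249)/(3.8530264) = 3.0313097;  |Δ| = 0.0221866
h(3.0313097) = -0.0205452
u₅ = 3.0313097 − (-0.0205452)·(-0.0221866)/(-0.7048398) = 3.0319564;  |Δ| = 0.0006467
h(3.0319564) = -0.0001270
u₆ = 3.0319564 − (-0.0001270)·(0.0006467)/(0.0204182) = 3.0319605;  |Δ| = 0.0000040
|u₆ − u₅| = 0.0000040 < 10^{-4}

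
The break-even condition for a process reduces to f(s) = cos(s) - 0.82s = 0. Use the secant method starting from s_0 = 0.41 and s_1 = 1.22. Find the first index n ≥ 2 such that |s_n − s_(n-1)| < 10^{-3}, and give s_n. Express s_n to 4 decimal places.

f(0.41) = 0.580921, f(1.22) = -0.656754
s_2 = 1.220000 − (-0.656754)·(0.810000)/(-1.237675) = 0.790185;  |Δ| = 0.429815
f(0.790185) = 0.055762
s_3 = 0.790185 − 0.055762·(-0.429815)/(0.712516) = 0.823823;  |Δ| = 0.033637
f(0.823823) = 0.003887
s_4 = 0.823823 − 0.003887·(0.033637)/(-0.051875) = 0.826343;  |Δ| = 0.002520
f(0.826343) = -0.000031
s_5 = 0.826343 − (-0.000031)·(0.002520)/(-0.003918) = 0.826323;  |Δ| = 0.000020
|s_5 − s_4| = 0.000020 < 10^{-3}

n = 5, s_n = 0.8263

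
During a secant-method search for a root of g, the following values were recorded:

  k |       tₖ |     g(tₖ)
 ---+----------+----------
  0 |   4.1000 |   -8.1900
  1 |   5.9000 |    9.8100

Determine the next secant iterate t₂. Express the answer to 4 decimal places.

t₂ = 5.9000 − 9.8100·(5.9000 − 4.1000) / (9.8100 − (-8.1900))
   = 5.9000 − (17.658000)/(18.000000) = 4.919000

4.9190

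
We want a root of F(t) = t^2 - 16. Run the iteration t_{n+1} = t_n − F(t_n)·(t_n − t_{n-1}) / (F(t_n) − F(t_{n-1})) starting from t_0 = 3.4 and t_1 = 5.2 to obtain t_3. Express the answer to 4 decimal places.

3.9890

F(3.4) = -4.440000, F(5.2) = 11.040000
t_2 = 5.200000 − 11.040000·(5.200000 − 3.400000) / (11.040000 − (-4.440000)) = 5.200000 − (19.872000)/(15.480000) = 3.916279
F(3.916279) = -0.662758
t_3 = 3.916279 − (-0.662758)·(3.916279 − 5.200000) / (-0.662758 − 11.040000) = 3.916279 − (0.850797)/(-11.702758) = 3.988980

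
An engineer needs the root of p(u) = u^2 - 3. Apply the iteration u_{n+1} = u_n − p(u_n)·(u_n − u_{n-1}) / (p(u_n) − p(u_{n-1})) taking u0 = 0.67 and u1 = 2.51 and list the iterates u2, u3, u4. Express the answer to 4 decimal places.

1.4722, 1.6813, 1.7362

p(0.67) = -2.551100, p(2.51) = 3.300100
u2 = 2.510000 − 3.300100·(2.510000 − 0.670000) / (3.300100 − (-2.551100)) = 2.510000 − (6.072184)/(5.851200) = 1.472233
p(1.472233) = -0.832531
u3 = 1.472233 − (-0.832531)·(1.472233 − 2.510000) / (-0.832531 − 3.300100) = 1.472233 − (0.863973)/(-4.132631) = 1.681294
p(1.681294) = -0.173250
u4 = 1.681294 − (-0.173250)·(1.681294 − 1.472233) / (-0.173250 − (-0.832531)) = 1.681294 − (-0.036220)/(0.659280) = 1.736233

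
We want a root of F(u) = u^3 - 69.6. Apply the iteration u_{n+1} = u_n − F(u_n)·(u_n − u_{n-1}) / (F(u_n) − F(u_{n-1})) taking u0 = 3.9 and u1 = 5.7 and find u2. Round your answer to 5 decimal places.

4.04702

F(3.9) = -10.2810000, F(5.7) = 115.5930000
u2 = 5.7000000 − 115.5930000·(5.7000000 − 3.9000000) / (115.5930000 − (-10.2810000)) = 5.7000000 − (208.0674000)/(125.8740000) = 4.0470184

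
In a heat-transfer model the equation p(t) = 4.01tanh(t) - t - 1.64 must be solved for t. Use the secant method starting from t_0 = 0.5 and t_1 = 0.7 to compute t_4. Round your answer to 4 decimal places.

0.6486

p(0.5) = -0.286910, p(0.7) = 0.083515
t_2 = 0.700000 − 0.083515·(0.700000 − 0.500000) / (0.083515 − (-0.286910)) = 0.700000 − (0.016703)/(0.370425) = 0.654909
p(0.654909) = 0.010702
t_3 = 0.654909 − 0.010702·(0.654909 − 0.700000) / (0.010702 − 0.083515) = 0.654909 − (-0.000483)/(-0.072813) = 0.648281
p(0.648281) = -0.000529
t_4 = 0.648281 − (-0.000529)·(0.648281 − 0.654909) / (-0.000529 − 0.010702) = 0.648281 − (0.000004)/(-0.011230) = 0.648593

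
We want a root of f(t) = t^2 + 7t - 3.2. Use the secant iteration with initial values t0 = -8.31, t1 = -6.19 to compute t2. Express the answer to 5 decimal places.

f(-8.31) = 7.6861000, f(-6.19) = -8.2139000
t2 = -6.1900000 − (-8.2139000)·(-6.1900000 − (-8.3100000)) / (-8.2139000 − 7.6861000) = -6.1900000 − (-17.4134680)/(-15.9000000) = -7.2851867

-7.28519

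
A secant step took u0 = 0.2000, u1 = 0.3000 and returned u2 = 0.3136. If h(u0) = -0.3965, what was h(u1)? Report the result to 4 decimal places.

-0.0475

The secant line through (0.2000, -0.3965) and (0.3000, h(u1)) crosses zero at u2 = 0.3136.
So (0.2000, -0.3965), (0.3000, h(u1)), (0.3136, 0) are collinear:
h(u1) = -0.3965 · (0.3000 − 0.3136) / (0.2000 − 0.3136) = -0.3965 · (-0.013600)/(-0.113600) = -0.047468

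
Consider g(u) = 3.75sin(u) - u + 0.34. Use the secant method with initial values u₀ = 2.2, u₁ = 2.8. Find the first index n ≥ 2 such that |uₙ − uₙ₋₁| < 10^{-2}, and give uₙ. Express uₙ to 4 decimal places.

n = 4, uₙ = 2.5209

g(2.2) = 1.171862, g(2.8) = -1.203794
u₂ = 2.800000 − (-1.203794)·(0.600000)/(-2.375656) = 2.495967;  |Δ| = 0.304033
g(2.495967) = 0.100400
u₃ = 2.495967 − 0.100400·(-0.304033)/(1.304194) = 2.519373;  |Δ| = 0.023405
g(2.519373) = 0.006280
u₄ = 2.519373 − 0.006280·(0.023405)/(-0.094120) = 2.520934;  |Δ| = 0.001562
|u₄ − u₃| = 0.001562 < 10^{-2}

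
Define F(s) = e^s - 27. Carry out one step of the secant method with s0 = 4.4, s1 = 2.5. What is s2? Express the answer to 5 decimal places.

2.90644

F(4.4) = 54.4508687, F(2.5) = -14.8175060
s2 = 2.5000000 − (-14.8175060)·(2.5000000 − 4.4000000) / (-14.8175060 − 54.4508687) = 2.5000000 − (28.1532615)/(-69.2683747) = 2.9064374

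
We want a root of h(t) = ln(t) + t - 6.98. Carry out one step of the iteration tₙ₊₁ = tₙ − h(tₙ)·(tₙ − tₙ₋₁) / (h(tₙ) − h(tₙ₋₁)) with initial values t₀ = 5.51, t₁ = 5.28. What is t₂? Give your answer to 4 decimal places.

h(5.51) = 0.236565, h(5.28) = -0.036074
t₂ = 5.280000 − (-0.036074)·(5.280000 − 5.510000) / (-0.036074 − 0.236565) = 5.280000 − (0.008297)/(-0.272639) = 5.310432

5.3104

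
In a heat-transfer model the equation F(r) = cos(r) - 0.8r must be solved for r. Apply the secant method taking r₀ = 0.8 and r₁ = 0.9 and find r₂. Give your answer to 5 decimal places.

0.83656

F(0.8) = 0.0567067, F(0.9) = -0.0983900
r₂ = 0.9000000 − (-0.0983900)·(0.9000000 − 0.8000000) / (-0.0983900 − 0.0567067) = 0.9000000 − (-0.0098390)/(-0.1550967) = 0.8365622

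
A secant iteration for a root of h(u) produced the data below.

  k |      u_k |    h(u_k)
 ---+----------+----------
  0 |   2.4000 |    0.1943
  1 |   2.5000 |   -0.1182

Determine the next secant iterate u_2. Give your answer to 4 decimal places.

2.4622

u_2 = 2.5000 − (-0.1182)·(2.5000 − 2.4000) / (-0.1182 − 0.1943)
   = 2.5000 − (-0.011820)/(-0.312500) = 2.462176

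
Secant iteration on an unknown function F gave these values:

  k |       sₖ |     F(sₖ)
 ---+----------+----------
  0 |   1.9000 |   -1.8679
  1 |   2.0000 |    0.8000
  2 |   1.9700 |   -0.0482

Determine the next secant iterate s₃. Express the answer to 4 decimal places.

1.9717

s₃ = 1.9700 − (-0.0482)·(1.9700 − 2.0000) / (-0.0482 − 0.8000)
   = 1.9700 − (0.001446)/(-0.848200) = 1.971705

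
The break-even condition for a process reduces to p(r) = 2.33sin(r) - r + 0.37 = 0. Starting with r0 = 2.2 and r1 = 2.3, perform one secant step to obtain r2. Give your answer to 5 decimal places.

2.22184

p(2.2) = 0.0537966, p(2.3) = -0.1925069
r2 = 2.3000000 − (-0.1925069)·(2.3000000 − 2.2000000) / (-0.1925069 − 0.0537966) = 2.3000000 − (-0.0192507)/(-0.2463035) = 2.2218416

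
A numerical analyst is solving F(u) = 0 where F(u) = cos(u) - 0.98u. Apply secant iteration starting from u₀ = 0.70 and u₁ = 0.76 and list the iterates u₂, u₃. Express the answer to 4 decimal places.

0.7479, 0.7480

F(0.70) = 0.078842, F(0.76) = -0.019964
u₂ = 0.760000 − (-0.019964)·(0.760000 − 0.700000) / (-0.019964 − 0.078842) = 0.760000 − (-0.001198)/(-0.098806) = 0.747877
F(0.747877) = 0.000215
u₃ = 0.747877 − 0.000215·(0.747877 − 0.760000) / (0.000215 − (-0.019964)) = 0.747877 − (-0.000003)/(0.020179) = 0.748006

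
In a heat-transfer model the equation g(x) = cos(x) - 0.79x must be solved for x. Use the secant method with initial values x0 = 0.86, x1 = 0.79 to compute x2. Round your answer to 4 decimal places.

g(0.86) = -0.026963, g(0.79) = 0.079745
x2 = 0.790000 − 0.079745·(0.790000 − 0.860000) / (0.079745 − (-0.026963)) = 0.790000 − (-0.005582)/(0.106708) = 0.842313

0.8423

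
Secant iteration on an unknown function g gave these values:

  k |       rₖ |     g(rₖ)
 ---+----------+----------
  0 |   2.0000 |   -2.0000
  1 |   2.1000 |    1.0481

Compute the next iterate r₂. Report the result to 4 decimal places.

r₂ = 2.1000 − 1.0481·(2.1000 − 2.0000) / (1.0481 − (-2.0000))
   = 2.1000 − (0.104810)/(3.048100) = 2.065615

2.0656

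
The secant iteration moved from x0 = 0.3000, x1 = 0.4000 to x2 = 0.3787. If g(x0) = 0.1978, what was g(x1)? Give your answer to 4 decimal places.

The secant line through (0.3000, 0.1978) and (0.4000, g(x1)) crosses zero at x2 = 0.3787.
So (0.3000, 0.1978), (0.4000, g(x1)), (0.3787, 0) are collinear:
g(x1) = 0.1978 · (0.4000 − 0.3787) / (0.3000 − 0.3787) = 0.1978 · (0.021300)/(-0.078700) = -0.053534

-0.0535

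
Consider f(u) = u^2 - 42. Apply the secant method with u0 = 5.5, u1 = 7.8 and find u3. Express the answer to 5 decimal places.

6.47169

f(5.5) = -11.7500000, f(7.8) = 18.8400000
u2 = 7.8000000 − 18.8400000·(7.8000000 − 5.5000000) / (18.8400000 − (-11.7500000)) = 7.8000000 − (43.3320000)/(30.5900000) = 6.3834586
f(6.3834586) = -1.2514557
u3 = 6.3834586 − (-1.2514557)·(6.3834586 − 7.8000000) / (-1.2514557 − 18.8400000) = 6.3834586 − (1.7727388)/(-20.0914557) = 6.4716921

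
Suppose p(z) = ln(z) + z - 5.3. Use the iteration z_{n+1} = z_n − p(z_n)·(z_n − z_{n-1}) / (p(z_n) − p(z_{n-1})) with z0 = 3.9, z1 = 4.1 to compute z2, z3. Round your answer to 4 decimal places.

p(3.9) = -0.039023, p(4.1) = 0.210987
z2 = 4.100000 − 0.210987·(4.100000 − 3.900000) / (0.210987 − (-0.039023)) = 4.100000 − (0.042197)/(0.250010) = 3.931217
p(3.931217) = 0.000167
z3 = 3.931217 − 0.000167·(3.931217 − 4.100000) / (0.000167 − 0.210987) = 3.931217 − (-0.000028)/(-0.210820) = 3.931084

3.9312, 3.9311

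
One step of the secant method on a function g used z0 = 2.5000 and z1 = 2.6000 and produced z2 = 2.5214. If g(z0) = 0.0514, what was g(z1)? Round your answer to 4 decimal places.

-0.1888

The secant line through (2.5000, 0.0514) and (2.6000, g(z1)) crosses zero at z2 = 2.5214.
So (2.5000, 0.0514), (2.6000, g(z1)), (2.5214, 0) are collinear:
g(z1) = 0.0514 · (2.6000 − 2.5214) / (2.5000 − 2.5214) = 0.0514 · (0.078600)/(-0.021400) = -0.188787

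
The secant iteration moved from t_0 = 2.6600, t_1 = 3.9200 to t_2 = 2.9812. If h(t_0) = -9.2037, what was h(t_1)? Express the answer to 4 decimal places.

26.9005

The secant line through (2.6600, -9.2037) and (3.9200, h(t_1)) crosses zero at t_2 = 2.9812.
So (2.6600, -9.2037), (3.9200, h(t_1)), (2.9812, 0) are collinear:
h(t_1) = -9.2037 · (3.9200 − 2.9812) / (2.6600 − 2.9812) = -9.2037 · (0.938800)/(-0.321200) = 26.900478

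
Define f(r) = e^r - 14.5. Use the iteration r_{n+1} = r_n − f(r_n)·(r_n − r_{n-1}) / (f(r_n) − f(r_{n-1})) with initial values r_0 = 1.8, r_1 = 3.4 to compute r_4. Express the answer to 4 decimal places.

2.6911

f(1.8) = -8.450353, f(3.4) = 15.464100
r_2 = 3.400000 − 15.464100·(3.400000 − 1.800000) / (15.464100 − (-8.450353)) = 3.400000 − (24.742560)/(23.914453) = 2.365372
f(2.365372) = -3.852000
r_3 = 2.365372 − (-3.852000)·(2.365372 − 3.400000) / (-3.852000 − 15.464100) = 2.365372 − (3.985387)/(-19.316100) = 2.571697
f(2.571697) = -1.411988
r_4 = 2.571697 − (-1.411988)·(2.571697 − 2.365372) / (-1.411988 − (-3.852000)) = 2.571697 − (-0.291328)/(2.440012) = 2.691093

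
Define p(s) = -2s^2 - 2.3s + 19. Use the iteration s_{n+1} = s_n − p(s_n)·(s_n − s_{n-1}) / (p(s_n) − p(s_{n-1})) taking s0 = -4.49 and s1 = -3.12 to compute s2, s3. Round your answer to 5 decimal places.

p(-4.49) = -10.9932000, p(-3.12) = 6.7072000
s2 = -3.1200000 − 6.7072000·(-3.1200000 − (-4.4900000)) / (6.7072000 − (-10.9932000)) = -3.1200000 − (9.1888640)/(17.7004000) = -3.6391331
p(-3.6391331) = 0.8834264
s3 = -3.6391331 − 0.8834264·(-3.6391331 − (-3.1200000)) / (0.8834264 − 6.7072000) = -3.6391331 − (-0.4586159)/(-5.8237736) = -3.7178820

-3.63913, -3.71788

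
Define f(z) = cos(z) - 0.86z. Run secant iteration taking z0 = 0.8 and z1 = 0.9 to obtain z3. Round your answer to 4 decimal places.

0.8055

f(0.8) = 0.008707, f(0.9) = -0.152390
z2 = 0.900000 − (-0.152390)·(0.900000 − 0.800000) / (-0.152390 − 0.008707) = 0.900000 − (-0.015239)/(-0.161097) = 0.805405
f(0.805405) = 0.000172
z3 = 0.805405 − 0.000172·(0.805405 − 0.900000) / (0.000172 − (-0.152390)) = 0.805405 − (-0.000016)/(0.152562) = 0.805511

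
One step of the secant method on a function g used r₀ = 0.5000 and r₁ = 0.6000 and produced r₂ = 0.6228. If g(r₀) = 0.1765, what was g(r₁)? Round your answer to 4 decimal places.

0.0328

The secant line through (0.5000, 0.1765) and (0.6000, g(r₁)) crosses zero at r₂ = 0.6228.
So (0.5000, 0.1765), (0.6000, g(r₁)), (0.6228, 0) are collinear:
g(r₁) = 0.1765 · (0.6000 − 0.6228) / (0.5000 − 0.6228) = 0.1765 · (-0.022800)/(-0.122800) = 0.032770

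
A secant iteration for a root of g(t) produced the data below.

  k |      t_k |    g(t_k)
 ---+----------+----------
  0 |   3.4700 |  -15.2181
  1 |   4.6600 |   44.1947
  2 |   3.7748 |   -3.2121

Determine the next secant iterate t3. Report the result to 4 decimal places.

t3 = 3.7748 − (-3.2121)·(3.7748 − 4.6600) / (-3.2121 − 44.1947)
   = 3.7748 − (2.843351)/(-47.406800) = 3.834778

3.8348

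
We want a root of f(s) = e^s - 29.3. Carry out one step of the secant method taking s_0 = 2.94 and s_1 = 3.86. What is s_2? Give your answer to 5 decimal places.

3.27463

f(2.94) = -10.3841537, f(3.86) = 18.1653514
s_2 = 3.8600000 − 18.1653514·(3.8600000 − 2.9400000) / (18.1653514 − (-10.3841537)) = 3.8600000 − (16.7121233)/(28.5495051) = 3.2746265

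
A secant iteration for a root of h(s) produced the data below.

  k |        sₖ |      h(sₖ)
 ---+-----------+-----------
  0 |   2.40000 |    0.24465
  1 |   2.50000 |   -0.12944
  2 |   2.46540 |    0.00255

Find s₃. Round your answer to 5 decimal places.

2.46607

s₃ = 2.46540 − 0.00255·(2.46540 − 2.50000) / (0.00255 − (-0.12944))
   = 2.46540 − (-0.0000882)/(0.1319900) = 2.4660685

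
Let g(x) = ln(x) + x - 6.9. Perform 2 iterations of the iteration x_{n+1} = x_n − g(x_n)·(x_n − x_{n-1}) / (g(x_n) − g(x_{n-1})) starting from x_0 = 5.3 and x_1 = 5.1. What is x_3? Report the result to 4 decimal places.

g(5.3) = 0.067707, g(5.1) = -0.170759
x_2 = 5.100000 − (-0.170759)·(5.100000 − 5.300000) / (-0.170759 − 0.067707) = 5.100000 − (0.034152)/(-0.238466) = 5.243215
g(5.243215) = 0.000150
x_3 = 5.243215 − 0.000150·(5.243215 − 5.100000) / (0.000150 − (-0.170759)) = 5.243215 − (0.000021)/(0.170909) = 5.243089

5.2431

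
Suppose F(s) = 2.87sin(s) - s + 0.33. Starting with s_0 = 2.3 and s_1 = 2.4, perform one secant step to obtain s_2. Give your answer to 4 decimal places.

F(2.3) = 0.170174, F(2.4) = -0.131421
s_2 = 2.400000 − (-0.131421)·(2.400000 − 2.300000) / (-0.131421 − 0.170174) = 2.400000 − (-0.013142)/(-0.301595) = 2.356425

2.3564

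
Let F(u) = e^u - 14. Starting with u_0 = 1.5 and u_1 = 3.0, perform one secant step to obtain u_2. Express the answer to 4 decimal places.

F(1.5) = -9.518311, F(3.0) = 6.085537
u_2 = 3.000000 − 6.085537·(3.000000 − 1.500000) / (6.085537 − (-9.518311)) = 3.000000 − (9.128305)/(15.603848) = 2.414997

2.4150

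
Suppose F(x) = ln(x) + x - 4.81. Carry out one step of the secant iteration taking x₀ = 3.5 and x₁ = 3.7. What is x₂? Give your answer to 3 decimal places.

F(3.5) = -0.05724, F(3.7) = 0.19833
x₂ = 3.70000 − 0.19833·(3.70000 − 3.50000) / (0.19833 − (-0.05724)) = 3.70000 − (0.03967)/(0.25557) = 3.54479

3.545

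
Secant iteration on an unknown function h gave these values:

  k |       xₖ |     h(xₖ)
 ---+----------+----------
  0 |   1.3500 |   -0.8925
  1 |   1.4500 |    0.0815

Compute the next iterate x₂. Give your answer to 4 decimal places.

x₂ = 1.4500 − 0.0815·(1.4500 − 1.3500) / (0.0815 − (-0.8925))
   = 1.4500 − (0.008150)/(0.974000) = 1.441632

1.4416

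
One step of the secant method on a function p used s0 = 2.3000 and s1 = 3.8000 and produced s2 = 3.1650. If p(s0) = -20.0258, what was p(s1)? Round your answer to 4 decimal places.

14.7010

The secant line through (2.3000, -20.0258) and (3.8000, p(s1)) crosses zero at s2 = 3.1650.
So (2.3000, -20.0258), (3.8000, p(s1)), (3.1650, 0) are collinear:
p(s1) = -20.0258 · (3.8000 − 3.1650) / (2.3000 − 3.1650) = -20.0258 · (0.635000)/(-0.865000) = 14.701021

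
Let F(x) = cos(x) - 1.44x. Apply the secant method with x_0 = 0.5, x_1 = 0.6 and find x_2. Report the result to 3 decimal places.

F(0.5) = 0.15758, F(0.6) = -0.03866
x_2 = 0.60000 − (-0.03866)·(0.60000 − 0.50000) / (-0.03866 − 0.15758) = 0.60000 − (-0.00387)/(-0.19625) = 0.58030

0.580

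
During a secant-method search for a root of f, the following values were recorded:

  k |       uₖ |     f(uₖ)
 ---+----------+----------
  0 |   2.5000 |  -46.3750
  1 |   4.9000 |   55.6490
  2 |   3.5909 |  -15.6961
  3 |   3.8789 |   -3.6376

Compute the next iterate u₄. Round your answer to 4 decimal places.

u₄ = 3.8789 − (-3.6376)·(3.8789 − 3.5909) / (-3.6376 − (-15.6961))
   = 3.8789 − (-1.047629)/(12.058500) = 3.965779

3.9658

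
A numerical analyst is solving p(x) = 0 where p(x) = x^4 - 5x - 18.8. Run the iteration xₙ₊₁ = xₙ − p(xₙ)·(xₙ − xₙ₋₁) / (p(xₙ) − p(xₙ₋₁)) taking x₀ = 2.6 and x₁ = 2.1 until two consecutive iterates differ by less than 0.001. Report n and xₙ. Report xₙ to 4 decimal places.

p(2.6) = 13.897600, p(2.1) = -9.851900
x₂ = 2.100000 − (-9.851900)·(-0.500000)/(-23.749500) = 2.307413;  |Δ| = 0.207413
p(2.307413) = -1.990451
x₃ = 2.307413 − (-1.990451)·(0.207413)/(7.861449) = 2.359928;  |Δ| = 0.052515
p(2.359928) = 0.417014
x₄ = 2.359928 − 0.417014·(0.052515)/(2.407465) = 2.350831;  |Δ| = 0.009097
p(2.350831) = -0.012969
x₅ = 2.350831 − (-0.012969)·(-0.009097)/(-0.429983) = 2.351106;  |Δ| = 0.000274
|x₅ − x₄| = 0.000274 < 0.001

n = 5, xₙ = 2.3511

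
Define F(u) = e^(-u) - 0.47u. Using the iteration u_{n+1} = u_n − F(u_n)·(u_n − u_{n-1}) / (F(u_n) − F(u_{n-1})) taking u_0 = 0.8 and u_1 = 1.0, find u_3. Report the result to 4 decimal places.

0.8813

F(0.8) = 0.073329, F(1.0) = -0.102121
u_2 = 1.000000 − (-0.102121)·(1.000000 − 0.800000) / (-0.102121 − 0.073329) = 1.000000 − (-0.020424)/(-0.175450) = 0.883590
F(0.883590) = -0.001991
u_3 = 0.883590 − (-0.001991)·(0.883590 − 1.000000) / (-0.001991 − (-0.102121)) = 0.883590 − (0.000232)/(0.100130) = 0.881276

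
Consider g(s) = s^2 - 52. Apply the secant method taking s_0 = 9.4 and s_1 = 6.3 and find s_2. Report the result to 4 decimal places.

g(9.4) = 36.360000, g(6.3) = -12.310000
s_2 = 6.300000 − (-12.310000)·(6.300000 − 9.400000) / (-12.310000 − 36.360000) = 6.300000 − (38.161000)/(-48.670000) = 7.084076

7.0841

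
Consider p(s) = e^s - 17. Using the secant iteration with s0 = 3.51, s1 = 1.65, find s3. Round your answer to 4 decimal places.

p(3.51) = 16.448268, p(1.65) = -11.793020
s2 = 1.650000 − (-11.793020)·(1.650000 − 3.510000) / (-11.793020 − 16.448268) = 1.650000 − (21.935018)/(-28.241288) = 2.426700
p(2.426700) = -5.678537
s3 = 2.426700 − (-5.678537)·(2.426700 − 1.650000) / (-5.678537 − (-11.793020)) = 2.426700 − (-4.410521)/(6.114483) = 3.148024

3.1480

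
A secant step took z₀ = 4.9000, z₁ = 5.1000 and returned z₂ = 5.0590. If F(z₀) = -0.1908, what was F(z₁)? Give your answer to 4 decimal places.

0.0492

The secant line through (4.9000, -0.1908) and (5.1000, F(z₁)) crosses zero at z₂ = 5.0590.
So (4.9000, -0.1908), (5.1000, F(z₁)), (5.0590, 0) are collinear:
F(z₁) = -0.1908 · (5.1000 − 5.0590) / (4.9000 − 5.0590) = -0.1908 · (0.041000)/(-0.159000) = 0.049200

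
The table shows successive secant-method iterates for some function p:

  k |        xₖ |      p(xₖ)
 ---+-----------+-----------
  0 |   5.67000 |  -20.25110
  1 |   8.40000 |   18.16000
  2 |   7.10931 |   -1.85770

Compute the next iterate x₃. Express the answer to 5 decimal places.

7.22909

x₃ = 7.10931 − (-1.85770)·(7.10931 − 8.40000) / (-1.85770 − 18.16000)
   = 7.10931 − (2.3977148)/(-20.0177000) = 7.2290897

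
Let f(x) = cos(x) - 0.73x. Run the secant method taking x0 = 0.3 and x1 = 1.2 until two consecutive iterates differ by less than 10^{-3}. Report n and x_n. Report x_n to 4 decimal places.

f(0.3) = 0.736336, f(1.2) = -0.513642
x2 = 1.200000 − (-0.513642)·(0.900000)/(-1.249979) = 0.830171;  |Δ| = 0.369829
f(0.830171) = 0.068724
x3 = 0.830171 − 0.068724·(-0.369829)/(0.582367) = 0.873814;  |Δ| = 0.043643
f(0.873814) = 0.004022
x4 = 0.873814 − 0.004022·(0.043643)/(-0.064702) = 0.876527;  |Δ| = 0.002713
f(0.876527) = -0.000041
x5 = 0.876527 − (-0.000041)·(0.002713)/(-0.004063) = 0.876500;  |Δ| = 0.000027
|x5 − x4| = 0.000027 < 10^{-3}

n = 5, x_n = 0.8765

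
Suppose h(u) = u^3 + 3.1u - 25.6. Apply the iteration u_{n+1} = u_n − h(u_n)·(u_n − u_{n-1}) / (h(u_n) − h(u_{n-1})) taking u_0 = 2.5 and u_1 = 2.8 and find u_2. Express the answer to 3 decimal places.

h(2.5) = -2.22500, h(2.8) = 5.03200
u_2 = 2.80000 − 5.03200·(2.80000 − 2.50000) / (5.03200 − (-2.22500)) = 2.80000 − (1.50960)/(7.25700) = 2.59198

2.592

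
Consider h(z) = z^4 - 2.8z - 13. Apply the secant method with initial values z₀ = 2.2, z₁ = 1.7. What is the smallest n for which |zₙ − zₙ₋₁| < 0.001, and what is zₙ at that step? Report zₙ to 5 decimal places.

h(2.2) = 4.2656000, h(1.7) = -9.4079000
z₂ = 1.7000000 − (-9.4079000)·(-0.5000000)/(-13.6735000) = 2.0440195;  |Δ| = 0.3440195
h(2.0440195) = -1.2674407
z₃ = 2.0440195 − (-1.2674407)·(0.3440195)/(8.1404593) = 2.0975821;  |Δ| = 0.0535626
h(2.0975821) = 0.4854549
z₄ = 2.0975821 − 0.4854549·(0.0535626)/(1.7528956) = 2.0827482;  |Δ| = 0.0148339
h(2.0827482) = -0.0148388
z₅ = 2.0827482 − (-0.0148388)·(-0.0148339)/(-0.5002936) = 2.0831882;  |Δ| = 0.0004400
|z₅ − z₄| = 0.0004400 < 0.001

n = 5, zₙ = 2.08319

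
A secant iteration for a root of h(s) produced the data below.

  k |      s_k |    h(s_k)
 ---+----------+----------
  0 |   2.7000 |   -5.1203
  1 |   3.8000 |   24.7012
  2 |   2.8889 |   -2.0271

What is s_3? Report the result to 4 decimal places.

s_3 = 2.8889 − (-2.0271)·(2.8889 − 3.8000) / (-2.0271 − 24.7012)
   = 2.8889 − (1.846891)/(-26.728300) = 2.957999

2.9580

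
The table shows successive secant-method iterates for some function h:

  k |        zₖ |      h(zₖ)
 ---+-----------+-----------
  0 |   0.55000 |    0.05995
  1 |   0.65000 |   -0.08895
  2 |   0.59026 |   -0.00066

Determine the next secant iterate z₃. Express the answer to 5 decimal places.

0.58981

z₃ = 0.59026 − (-0.00066)·(0.59026 − 0.65000) / (-0.00066 − (-0.08895))
   = 0.59026 − (0.0000394)/(0.0882900) = 0.5898134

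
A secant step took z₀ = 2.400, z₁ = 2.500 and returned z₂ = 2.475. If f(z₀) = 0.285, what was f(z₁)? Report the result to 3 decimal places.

-0.095

The secant line through (2.400, 0.285) and (2.500, f(z₁)) crosses zero at z₂ = 2.475.
So (2.400, 0.285), (2.500, f(z₁)), (2.475, 0) are collinear:
f(z₁) = 0.285 · (2.500 − 2.475) / (2.400 − 2.475) = 0.285 · (0.02500)/(-0.07500) = -0.09500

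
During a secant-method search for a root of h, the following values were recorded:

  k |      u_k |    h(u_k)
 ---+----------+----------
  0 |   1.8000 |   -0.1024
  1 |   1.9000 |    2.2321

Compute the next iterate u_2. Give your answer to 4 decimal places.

u_2 = 1.9000 − 2.2321·(1.9000 − 1.8000) / (2.2321 − (-0.1024))
   = 1.9000 − (0.223210)/(2.334500) = 1.804386

1.8044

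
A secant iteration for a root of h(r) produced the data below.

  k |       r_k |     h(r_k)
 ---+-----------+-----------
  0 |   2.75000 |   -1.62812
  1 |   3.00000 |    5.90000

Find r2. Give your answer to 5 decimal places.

2.80407

r2 = 3.00000 − 5.90000·(3.00000 − 2.75000) / (5.90000 − (-1.62812))
   = 3.00000 − (1.4750000)/(7.5281200) = 2.8040679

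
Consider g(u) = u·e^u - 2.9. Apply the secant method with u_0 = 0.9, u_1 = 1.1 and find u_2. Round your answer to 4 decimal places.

1.0258

g(0.9) = -0.686357, g(1.1) = 0.404583
u_2 = 1.100000 − 0.404583·(1.100000 − 0.900000) / (0.404583 − (-0.686357)) = 1.100000 − (0.080917)/(1.090940) = 1.025829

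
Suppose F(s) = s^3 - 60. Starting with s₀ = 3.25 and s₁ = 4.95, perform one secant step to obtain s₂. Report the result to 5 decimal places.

3.75187

F(3.25) = -25.6718750, F(4.95) = 61.2873750
s₂ = 4.9500000 − 61.2873750·(4.9500000 − 3.2500000) / (61.2873750 − (-25.6718750)) = 4.9500000 − (104.1885375)/(86.9592500) = 3.7518694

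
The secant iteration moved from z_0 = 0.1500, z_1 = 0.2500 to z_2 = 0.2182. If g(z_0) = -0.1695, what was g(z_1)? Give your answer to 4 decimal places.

0.0790

The secant line through (0.1500, -0.1695) and (0.2500, g(z_1)) crosses zero at z_2 = 0.2182.
So (0.1500, -0.1695), (0.2500, g(z_1)), (0.2182, 0) are collinear:
g(z_1) = -0.1695 · (0.2500 − 0.2182) / (0.1500 − 0.2182) = -0.1695 · (0.031800)/(-0.068200) = 0.079034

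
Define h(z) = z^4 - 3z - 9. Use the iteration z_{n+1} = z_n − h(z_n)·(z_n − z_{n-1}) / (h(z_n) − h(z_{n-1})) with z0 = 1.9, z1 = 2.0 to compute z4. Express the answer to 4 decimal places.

h(1.9) = -1.667900, h(2.0) = 1.000000
z2 = 2.000000 − 1.000000·(2.000000 − 1.900000) / (1.000000 − (-1.667900)) = 2.000000 − (0.100000)/(2.667900) = 1.962517
h(1.962517) = -0.053698
z3 = 1.962517 − (-0.053698)·(1.962517 − 2.000000) / (-0.053698 − 1.000000) = 1.962517 − (0.002013)/(-1.053698) = 1.964427
h(1.964427) = -0.001591
z4 = 1.964427 − (-0.001591)·(1.964427 − 1.962517) / (-0.001591 − (-0.053698)) = 1.964427 − (-0.000003)/(0.052106) = 1.964486

1.9645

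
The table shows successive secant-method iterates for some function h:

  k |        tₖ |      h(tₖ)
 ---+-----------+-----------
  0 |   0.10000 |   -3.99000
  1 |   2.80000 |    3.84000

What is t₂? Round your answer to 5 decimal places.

1.47586

t₂ = 2.80000 − 3.84000·(2.80000 − 0.10000) / (3.84000 − (-3.99000))
   = 2.80000 − (10.3680000)/(7.8300000) = 1.4758621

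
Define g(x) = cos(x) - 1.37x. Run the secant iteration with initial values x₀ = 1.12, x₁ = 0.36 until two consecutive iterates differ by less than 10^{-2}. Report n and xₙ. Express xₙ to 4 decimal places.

g(1.12) = -1.098718, g(0.36) = 0.442697
x₂ = 0.360000 − 0.442697·(-0.760000)/(1.541414) = 0.578273;  |Δ| = 0.218273
g(0.578273) = 0.045173
x₃ = 0.578273 − 0.045173·(0.218273)/(-0.397524) = 0.603077;  |Δ| = 0.024804
g(0.603077) = -0.002621
x₄ = 0.603077 − (-0.002621)·(0.024804)/(-0.047795) = 0.601717;  |Δ| = 0.001360
|x₄ − x₃| = 0.001360 < 10^{-2}

n = 4, xₙ = 0.6017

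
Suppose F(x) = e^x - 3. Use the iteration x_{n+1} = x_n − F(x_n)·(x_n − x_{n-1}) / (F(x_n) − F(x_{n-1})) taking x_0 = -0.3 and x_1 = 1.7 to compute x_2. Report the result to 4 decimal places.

0.6546

F(-0.3) = -2.259182, F(1.7) = 2.473947
x_2 = 1.700000 − 2.473947·(1.700000 − (-0.300000)) / (2.473947 − (-2.259182)) = 1.700000 − (4.947895)/(4.733129) = 0.654625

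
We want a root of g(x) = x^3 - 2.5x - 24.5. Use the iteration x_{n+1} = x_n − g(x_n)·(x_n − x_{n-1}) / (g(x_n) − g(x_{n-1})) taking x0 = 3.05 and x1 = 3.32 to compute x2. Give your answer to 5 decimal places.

g(3.05) = -3.7523750, g(3.32) = 3.7943680
x2 = 3.3200000 − 3.7943680·(3.3200000 − 3.0500000) / (3.7943680 − (-3.7523750)) = 3.3200000 − (1.0244794)/(7.5467430) = 3.1842488

3.18425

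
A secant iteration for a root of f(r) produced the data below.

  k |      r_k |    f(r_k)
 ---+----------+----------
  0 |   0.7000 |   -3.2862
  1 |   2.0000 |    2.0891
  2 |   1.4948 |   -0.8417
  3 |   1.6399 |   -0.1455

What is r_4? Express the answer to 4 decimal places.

r_4 = 1.6399 − (-0.1455)·(1.6399 − 1.4948) / (-0.1455 − (-0.8417))
   = 1.6399 − (-0.021112)/(0.696200) = 1.670225

1.6702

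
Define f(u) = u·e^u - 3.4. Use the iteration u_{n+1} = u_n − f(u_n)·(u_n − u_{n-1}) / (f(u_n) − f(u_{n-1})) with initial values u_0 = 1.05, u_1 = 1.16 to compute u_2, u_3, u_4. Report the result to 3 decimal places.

1.113, 1.115, 1.115

f(1.05) = -0.39947, f(1.16) = 0.30032
u_2 = 1.16000 − 0.30032·(1.16000 − 1.05000) / (0.30032 − (-0.39947)) = 1.16000 − (0.03304)/(0.69979) = 1.11279
f(1.11279) = -0.01395
u_3 = 1.11279 − (-0.01395)·(1.11279 − 1.16000) / (-0.01395 − 0.30032) = 1.11279 − (0.00066)/(-0.31427) = 1.11489
f(1.11489) = -0.00046
u_4 = 1.11489 − (-0.00046)·(1.11489 − 1.11279) / (-0.00046 − (-0.01395)) = 1.11489 − (0.00000)/(0.01349) = 1.11496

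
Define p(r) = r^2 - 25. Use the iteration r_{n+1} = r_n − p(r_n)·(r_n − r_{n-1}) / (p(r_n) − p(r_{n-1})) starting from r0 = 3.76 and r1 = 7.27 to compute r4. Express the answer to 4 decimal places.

5.0013

p(3.76) = -10.862400, p(7.27) = 27.852900
r2 = 7.270000 − 27.852900·(7.270000 − 3.760000) / (27.852900 − (-10.862400)) = 7.270000 − (97.763679)/(38.715300) = 4.744805
p(4.744805) = -2.486825
r3 = 4.744805 − (-2.486825)·(4.744805 − 7.270000) / (-2.486825 − 27.852900) = 4.744805 − (6.279717)/(-30.339725) = 4.951785
p(4.951785) = -0.479824
r4 = 4.951785 − (-0.479824)·(4.951785 − 4.744805) / (-0.479824 − (-2.486825)) = 4.951785 − (-0.099314)/(2.007001) = 5.001269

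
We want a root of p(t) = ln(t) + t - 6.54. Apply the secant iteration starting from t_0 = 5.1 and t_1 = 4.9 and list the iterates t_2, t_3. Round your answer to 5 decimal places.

p(5.1) = 0.1892405, p(4.9) = -0.0507648
t_2 = 4.9000000 − (-0.0507648)·(4.9000000 − 5.1000000) / (-0.0507648 − 0.1892405) = 4.9000000 − (0.0101530)/(-0.2400053) = 4.9423031
p(4.9423031) = 0.0001345
t_3 = 4.9423031 − 0.0001345·(4.9423031 − 4.9000000) / (0.0001345 − (-0.0507648)) = 4.9423031 − (0.0000057)/(0.0508993) = 4.9421913

4.94230, 4.94219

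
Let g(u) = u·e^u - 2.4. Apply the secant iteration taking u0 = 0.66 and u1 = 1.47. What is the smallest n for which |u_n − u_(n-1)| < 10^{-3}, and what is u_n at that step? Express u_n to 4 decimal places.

g(0.66) = -1.123037, g(1.47) = 3.993376
u2 = 1.470000 − 3.993376·(0.810000)/(5.116413) = 0.837793;  |Δ| = 0.632207
g(0.837793) = -0.463644
u3 = 0.837793 − (-0.463644)·(-0.632207)/(-4.457020) = 0.903558;  |Δ| = 0.065766
g(0.903558) = -0.169683
u4 = 0.903558 − (-0.169683)·(0.065766)/(0.293961) = 0.941520;  |Δ| = 0.037962
g(0.941520) = 0.013941
u5 = 0.941520 − 0.013941·(0.037962)/(0.183625) = 0.938638;  |Δ| = 0.002882
g(0.938638) = -0.000374
u6 = 0.938638 − (-0.000374)·(-0.002882)/(-0.014316) = 0.938713;  |Δ| = 0.000075
|u6 − u5| = 0.000075 < 10^{-3}

n = 6, u_n = 0.9387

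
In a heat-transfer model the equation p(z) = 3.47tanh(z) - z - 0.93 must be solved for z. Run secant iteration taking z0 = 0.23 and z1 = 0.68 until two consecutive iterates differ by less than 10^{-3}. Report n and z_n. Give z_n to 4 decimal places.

n = 5, z_n = 0.4059

p(0.23) = -0.375682, p(0.68) = 0.442572
z2 = 0.680000 − 0.442572·(0.450000)/(0.818254) = 0.436607;  |Δ| = 0.243393
p(0.436607) = 0.058966
z3 = 0.436607 − 0.058966·(-0.243393)/(-0.383607) = 0.399194;  |Δ| = 0.037413
p(0.399194) = -0.013165
z4 = 0.399194 − (-0.013165)·(-0.037413)/(-0.072131) = 0.406022;  |Δ| = 0.006829
p(0.406022) = 0.000240
z5 = 0.406022 − 0.000240·(0.006829)/(0.013406) = 0.405900;  |Δ| = 0.000122
|z5 − z4| = 0.000122 < 10^{-3}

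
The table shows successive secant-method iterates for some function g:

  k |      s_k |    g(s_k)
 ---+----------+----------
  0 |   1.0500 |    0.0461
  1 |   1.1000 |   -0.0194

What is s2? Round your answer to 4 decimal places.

1.0852

s2 = 1.1000 − (-0.0194)·(1.1000 − 1.0500) / (-0.0194 − 0.0461)
   = 1.1000 − (-0.000970)/(-0.065500) = 1.085191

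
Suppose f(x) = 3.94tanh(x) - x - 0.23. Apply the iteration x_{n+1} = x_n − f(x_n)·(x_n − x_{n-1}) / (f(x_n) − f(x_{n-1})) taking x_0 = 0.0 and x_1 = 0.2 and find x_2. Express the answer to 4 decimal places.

0.0796

f(0.0) = -0.230000, f(0.2) = 0.347659
x_2 = 0.200000 − 0.347659·(0.200000 − 0.000000) / (0.347659 − (-0.230000)) = 0.200000 − (0.069532)/(0.577659) = 0.079632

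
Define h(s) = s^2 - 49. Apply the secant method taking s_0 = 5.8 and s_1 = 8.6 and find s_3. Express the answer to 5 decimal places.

h(5.8) = -15.3600000, h(8.6) = 24.9600000
s_2 = 8.6000000 − 24.9600000·(8.6000000 − 5.8000000) / (24.9600000 − (-15.3600000)) = 8.6000000 − (69.8880000)/(40.3200000) = 6.8666667
h(6.8666667) = -1.8488889
s_3 = 6.8666667 − (-1.8488889)·(6.8666667 − 8.6000000) / (-1.8488889 − 24.9600000) = 6.8666667 − (3.2047407)/(-26.8088889) = 6.9862069

6.98621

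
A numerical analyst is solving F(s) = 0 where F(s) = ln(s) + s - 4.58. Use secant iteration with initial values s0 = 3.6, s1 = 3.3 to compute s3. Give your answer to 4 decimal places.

F(3.6) = 0.300934, F(3.3) = -0.086078
s2 = 3.300000 − (-0.086078)·(3.300000 − 3.600000) / (-0.086078 − 0.300934) = 3.300000 − (0.025823)/(-0.387011) = 3.366725
F(3.366725) = 0.000665
s3 = 3.366725 − 0.000665·(3.366725 − 3.300000) / (0.000665 − (-0.086078)) = 3.366725 − (0.000044)/(0.086743) = 3.366213

3.3662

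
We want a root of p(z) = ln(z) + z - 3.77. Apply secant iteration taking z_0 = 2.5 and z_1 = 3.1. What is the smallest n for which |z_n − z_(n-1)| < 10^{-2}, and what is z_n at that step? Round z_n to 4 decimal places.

n = 3, z_n = 2.7561

p(2.5) = -0.353709, p(3.1) = 0.461402
z_2 = 3.100000 − 0.461402·(0.600000)/(0.815111) = 2.760364;  |Δ| = 0.339636
p(2.760364) = 0.005726
z_3 = 2.760364 − 0.005726·(-0.339636)/(-0.455676) = 2.756096;  |Δ| = 0.004268
|z_3 − z_2| = 0.004268 < 10^{-2}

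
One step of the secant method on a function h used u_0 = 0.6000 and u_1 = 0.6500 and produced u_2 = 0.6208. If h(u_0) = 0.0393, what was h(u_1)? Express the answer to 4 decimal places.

-0.0552

The secant line through (0.6000, 0.0393) and (0.6500, h(u_1)) crosses zero at u_2 = 0.6208.
So (0.6000, 0.0393), (0.6500, h(u_1)), (0.6208, 0) are collinear:
h(u_1) = 0.0393 · (0.6500 − 0.6208) / (0.6000 − 0.6208) = 0.0393 · (0.029200)/(-0.020800) = -0.055171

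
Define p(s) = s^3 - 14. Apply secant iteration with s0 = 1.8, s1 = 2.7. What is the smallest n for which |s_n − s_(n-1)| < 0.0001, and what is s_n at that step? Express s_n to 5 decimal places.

p(1.8) = -8.1680000, p(2.7) = 5.6830000
s2 = 2.7000000 − 5.6830000·(0.9000000)/(13.8510000) = 2.3307342;  |Δ| = 0.3692658
p(2.3307342) = -1.3387008
s3 = 2.3307342 − (-1.3387008)·(-0.3692658)/(-7.0217008) = 2.4011355;  |Δ| = 0.0704012
p(2.4011355) = -0.1563697
s4 = 2.4011355 − (-0.1563697)·(0.0704012)/(1.1823311) = 2.4104464;  |Δ| = 0.0093109
p(2.4104464) = 0.0053010
s5 = 2.4104464 − 0.0053010·(0.0093109)/(0.1616707) = 2.4101411;  |Δ| = 0.0003053
p(2.4101411) = -0.0000199
s6 = 2.4101411 − (-0.0000199)·(-0.0003053)/(-0.0053209) = 2.4101423;  |Δ| = 0.0000011
|s6 − s5| = 0.0000011 < 0.0001

n = 6, s_n = 2.41014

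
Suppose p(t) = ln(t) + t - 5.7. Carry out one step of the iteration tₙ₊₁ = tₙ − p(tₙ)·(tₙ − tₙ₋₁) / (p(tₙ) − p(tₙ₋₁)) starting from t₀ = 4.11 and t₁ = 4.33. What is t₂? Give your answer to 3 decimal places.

p(4.11) = -0.17658, p(4.33) = 0.09557
t₂ = 4.33000 − 0.09557·(4.33000 − 4.11000) / (0.09557 − (-0.17658)) = 4.33000 − (0.02102)/(0.27214) = 4.25274

4.253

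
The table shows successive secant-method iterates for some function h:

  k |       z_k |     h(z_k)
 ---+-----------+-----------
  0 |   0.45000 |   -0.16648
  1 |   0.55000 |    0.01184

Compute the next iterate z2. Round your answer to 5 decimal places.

z2 = 0.55000 − 0.01184·(0.55000 − 0.45000) / (0.01184 − (-0.16648))
   = 0.55000 − (0.0011840)/(0.1783200) = 0.5433603

0.54336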